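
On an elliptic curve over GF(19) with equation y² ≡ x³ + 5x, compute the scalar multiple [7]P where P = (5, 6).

(7, 6)

Double-and-add on 7 = (111)₂. Start with P = (5, 6) for the leading 1-bit.
double: tangent at (5, 6): λ = (3·5² + 5)/(2·6) ≡ 4/12. 12⁻¹ ≡ 8 (mod 19), so λ ≡ 4·8 ≡ 13.
  x = λ² - 5 - 5 = 169 - 10 ≡ 7; y = λ·(5 - 7) - 6 ≡ 6. → (7, 6)
add P: (7, 6) + (5, 6). λ = (6 - 6)/(5 - 7) ≡ 0/17 mod 19. 17⁻¹ ≡ 9 (mod 19), so λ ≡ 0.
  x = λ² - 7 - 5 = 0 - 12 ≡ 7; y = λ·(7 - 7) - 6 ≡ 13. → (7, 13)
double: tangent at (7, 13): λ = (3·7² + 5)/(2·13) ≡ 0/7. 7⁻¹ ≡ 11 (mod 19) since 7·11 = 77 ≡ 1, so λ ≡ 0·11 ≡ 0.
  x = λ² - 7 - 7 = 0 - 14 ≡ 5; y = λ·(7 - 5) - 13 ≡ 6. → (5, 6)
add P: tangent at (5, 6): λ = (3·5² + 5)/(2·6) ≡ 4/12. 12⁻¹ ≡ 8 (mod 19), so λ ≡ 4·8 ≡ 13.
  x = λ² - 5 - 5 = 169 - 10 ≡ 7; y = λ·(5 - 7) - 6 ≡ 6. → (7, 6)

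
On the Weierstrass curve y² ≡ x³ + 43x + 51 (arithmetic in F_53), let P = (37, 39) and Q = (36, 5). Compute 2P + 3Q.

First 2P:
Repeated addition: build up to 2P.
2P: tangent at (37, 39): λ = (3·37² + 43)/(2·39) ≡ 16/25. 25⁻¹ ≡ 17 (mod 53), so λ ≡ 16·17 ≡ 7.
  x = λ² - 37 - 37 = 49 - 74 ≡ 28; y = λ·(37 - 28) - 39 ≡ 24. → (28, 24)
2P = (28, 24).
Next 3Q:
Repeated addition: build up to 3Q.
2Q: tangent at (36, 5): λ = (3·36² + 43)/(2·5) ≡ 9/10. 10⁻¹ ≡ 16 (mod 53), so λ ≡ 9·16 ≡ 38.
  x = λ² - 36 - 36 = 1444 - 72 ≡ 47; y = λ·(36 - 47) - 5 ≡ 1. → (47, 1)
3Q: (47, 1) + (36, 5). λ = (5 - 1)/(36 - 47) ≡ 4/42 mod 53. 42⁻¹ ≡ 24 (mod 53), so λ ≡ 43.
  x = λ² - 47 - 36 = 1849 - 83 ≡ 17; y = λ·(47 - 17) - 1 ≡ 17. → (17, 17)
3Q = (17, 17).
Finally 2P + 3Q:
(28, 24) + (17, 17). λ = (17 - 24)/(17 - 28) ≡ 46/42 mod 53. 42⁻¹ ≡ 24 (mod 53) since 42·24 = 1008 ≡ 1, so λ ≡ 44.
  x = λ² - 28 - 17 = 1936 - 45 ≡ 36; y = λ·(28 - 36) - 24 ≡ 48. → (36, 48)

(36, 48)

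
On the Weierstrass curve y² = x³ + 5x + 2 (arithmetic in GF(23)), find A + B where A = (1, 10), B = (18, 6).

(1, 10) + (18, 6). λ = (6 - 10)/(18 - 1) ≡ 19/17 mod 23. 17⁻¹ ≡ 19 (mod 23), so λ ≡ 16.
  x = λ² - 1 - 18 = 256 - 19 ≡ 7; y = λ·(1 - 7) - 10 ≡ 9. → (7, 9)

(7, 9)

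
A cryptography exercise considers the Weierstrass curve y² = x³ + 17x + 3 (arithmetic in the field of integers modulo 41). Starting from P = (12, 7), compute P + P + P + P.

(12, 7)

Repeated addition: build up to 4P.
2P: tangent at (12, 7): λ = (3·12² + 17)/(2·7) ≡ 39/14. 14⁻¹ ≡ 3 (mod 41), so λ ≡ 39·3 ≡ 35.
  x = λ² - 12 - 12 = 1225 - 24 ≡ 12; y = λ·(12 - 12) - 7 ≡ 34. → (12, 34)
3P: (12, 34) + (12, 7): same x and y₁ ≡ -y₂, so the sum is the point at infinity.
4P: the point at infinity + (12, 7) = (12, 7) (identity).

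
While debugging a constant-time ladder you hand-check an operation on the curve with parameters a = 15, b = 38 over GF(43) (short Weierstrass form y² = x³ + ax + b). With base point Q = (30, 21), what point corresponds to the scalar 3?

Repeated addition: build up to 3Q.
2Q: tangent at (30, 21): λ = (3·30² + 15)/(2·21) ≡ 6/42. 42⁻¹ ≡ 42 (mod 43), so λ ≡ 6·42 ≡ 37.
  x = λ² - 30 - 30 = 1369 - 60 ≡ 19; y = λ·(30 - 19) - 21 ≡ 42. → (19, 42)
3Q: (19, 42) + (30, 21). λ = (21 - 42)/(30 - 19) ≡ 22/11 mod 43. 11⁻¹ ≡ 4 (mod 43) since 11·4 = 44 ≡ 1, so λ ≡ 2.
  x = λ² - 19 - 30 = 4 - 49 ≡ 41; y = λ·(19 - 41) - 42 ≡ 0. → (41, 0)

(41, 0)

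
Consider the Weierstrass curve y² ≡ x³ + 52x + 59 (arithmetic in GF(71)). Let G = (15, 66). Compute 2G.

tangent at (15, 66): λ = (3·15² + 52)/(2·66) ≡ 17/61. 61⁻¹ ≡ 7 (mod 71), so λ ≡ 17·7 ≡ 48.
  x = λ² - 15 - 15 = 2304 - 30 ≡ 2; y = λ·(15 - 2) - 66 ≡ 61. → (2, 61)

(2, 61)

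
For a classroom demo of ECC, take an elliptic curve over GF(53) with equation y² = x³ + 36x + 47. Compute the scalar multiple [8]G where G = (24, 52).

(19, 45)

Repeated addition: build up to 8G.
2G: tangent at (24, 52): λ = (3·24² + 36)/(2·52) ≡ 15/51. 51⁻¹ ≡ 26 (mod 53), so λ ≡ 15·26 ≡ 19.
  x = λ² - 24 - 24 = 361 - 48 ≡ 48; y = λ·(24 - 48) - 52 ≡ 22. → (48, 22)
3G: (48, 22) + (24, 52). λ = (52 - 22)/(24 - 48) ≡ 30/29 mod 53. 29⁻¹ ≡ 11 (mod 53), so λ ≡ 12.
  x = λ² - 48 - 24 = 144 - 72 ≡ 19; y = λ·(48 - 19) - 22 ≡ 8. → (19, 8)
4G: (19, 8) + (24, 52). λ = (52 - 8)/(24 - 19) ≡ 44/5 mod 53. 5⁻¹ ≡ 32 (mod 53) since 5·32 = 160 ≡ 1, so λ ≡ 30.
  x = λ² - 19 - 24 = 900 - 43 ≡ 9; y = λ·(19 - 9) - 8 ≡ 27. → (9, 27)
5G: (9, 27) + (24, 52). λ = (52 - 27)/(24 - 9) ≡ 25/15 mod 53. 15⁻¹ ≡ 46 (mod 53) since 15·46 = 690 ≡ 1, so λ ≡ 37.
  x = λ² - 9 - 24 = 1369 - 33 ≡ 11; y = λ·(9 - 11) - 27 ≡ 5. → (11, 5)
6G: (11, 5) + (24, 52). λ = (52 - 5)/(24 - 11) ≡ 47/13 mod 53. 13⁻¹ ≡ 49 (mod 53), so λ ≡ 24.
  x = λ² - 11 - 24 = 576 - 35 ≡ 11; y = λ·(11 - 11) - 5 ≡ 48. → (11, 48)
7G: (11, 48) + (24, 52). λ = (52 - 48)/(24 - 11) ≡ 4/13 mod 53. 13⁻¹ ≡ 49 (mod 53), so λ ≡ 37.
  x = λ² - 11 - 24 = 1369 - 35 ≡ 9; y = λ·(11 - 9) - 48 ≡ 26. → (9, 26)
8G: (9, 26) + (24, 52). λ = (52 - 26)/(24 - 9) ≡ 26/15 mod 53. 15⁻¹ ≡ 46 (mod 53), so λ ≡ 30.
  x = λ² - 9 - 24 = 900 - 33 ≡ 19; y = λ·(9 - 19) - 26 ≡ 45. → (19, 45)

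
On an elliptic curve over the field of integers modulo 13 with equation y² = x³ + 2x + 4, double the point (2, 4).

tangent at (2, 4): λ = (3·2² + 2)/(2·4) ≡ 1/8. 8⁻¹ ≡ 5 (mod 13), so λ ≡ 1·5 ≡ 5.
  x = λ² - 2 - 2 = 25 - 4 ≡ 8; y = λ·(2 - 8) - 4 ≡ 5. → (8, 5)

(8, 5)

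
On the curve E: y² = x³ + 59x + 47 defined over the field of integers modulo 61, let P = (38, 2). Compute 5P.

Double-and-add on 5 = (101)₂. Start with P = (38, 2) for the leading 1-bit.
double: tangent at (38, 2): λ = (3·38² + 59)/(2·2) ≡ 60/4. 4⁻¹ ≡ 46 (mod 61) since 4·46 = 184 ≡ 1, so λ ≡ 60·46 ≡ 15.
  x = λ² - 38 - 38 = 225 - 76 ≡ 27; y = λ·(38 - 27) - 2 ≡ 41. → (27, 41)
double: tangent at (27, 41): λ = (3·27² + 59)/(2·41) ≡ 50/21. 21⁻¹ ≡ 32 (mod 61), so λ ≡ 50·32 ≡ 14.
  x = λ² - 27 - 27 = 196 - 54 ≡ 20; y = λ·(27 - 20) - 41 ≡ 57. → (20, 57)
add P: (20, 57) + (38, 2). λ = (2 - 57)/(38 - 20) ≡ 6/18 mod 61. 18⁻¹ ≡ 17 (mod 61), so λ ≡ 41.
  x = λ² - 20 - 38 = 1681 - 58 ≡ 37; y = λ·(20 - 37) - 57 ≡ 39. → (37, 39)

(37, 39)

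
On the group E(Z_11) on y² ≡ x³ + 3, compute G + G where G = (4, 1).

tangent at (4, 1): λ = (3·4² + 0)/(2·1) ≡ 4/2. 2⁻¹ ≡ 6 (mod 11) since 2·6 = 12 ≡ 1, so λ ≡ 4·6 ≡ 2.
  x = λ² - 4 - 4 = 4 - 8 ≡ 7; y = λ·(4 - 7) - 1 ≡ 4. → (7, 4)

(7, 4)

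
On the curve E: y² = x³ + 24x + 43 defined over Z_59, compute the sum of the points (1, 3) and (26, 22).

(1, 3) + (26, 22). λ = (22 - 3)/(26 - 1) ≡ 19/25 mod 59. 25⁻¹ ≡ 26 (mod 59), so λ ≡ 22.
  x = λ² - 1 - 26 = 484 - 27 ≡ 44; y = λ·(1 - 44) - 3 ≡ 54. → (44, 54)

(44, 54)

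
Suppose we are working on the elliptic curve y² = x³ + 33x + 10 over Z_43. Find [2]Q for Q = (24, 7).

tangent at (24, 7): λ = (3·24² + 33)/(2·7) ≡ 41/14. 14⁻¹ ≡ 40 (mod 43), so λ ≡ 41·40 ≡ 6.
  x = λ² - 24 - 24 = 36 - 48 ≡ 31; y = λ·(24 - 31) - 7 ≡ 37. → (31, 37)

(31, 37)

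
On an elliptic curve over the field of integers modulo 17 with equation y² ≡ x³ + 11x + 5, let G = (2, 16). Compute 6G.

(5, 7)

Repeated addition: build up to 6G.
2G: tangent at (2, 16): λ = (3·2² + 11)/(2·16) ≡ 6/15. 15⁻¹ ≡ 8 (mod 17), so λ ≡ 6·8 ≡ 14.
  x = λ² - 2 - 2 = 196 - 4 ≡ 5; y = λ·(2 - 5) - 16 ≡ 10. → (5, 10)
3G: (5, 10) + (2, 16). λ = (16 - 10)/(2 - 5) ≡ 6/14 mod 17. 14⁻¹ ≡ 11 (mod 17) since 14·11 = 154 ≡ 1, so λ ≡ 15.
  x = λ² - 5 - 2 = 225 - 7 ≡ 14; y = λ·(5 - 14) - 10 ≡ 8. → (14, 8)
4G: (14, 8) + (2, 16). λ = (16 - 8)/(2 - 14) ≡ 8/5 mod 17. 5⁻¹ ≡ 7 (mod 17), so λ ≡ 5.
  x = λ² - 14 - 2 = 25 - 16 ≡ 9; y = λ·(14 - 9) - 8 ≡ 0. → (9, 0)
5G: (9, 0) + (2, 16). λ = (16 - 0)/(2 - 9) ≡ 16/10 mod 17. 10⁻¹ ≡ 12 (mod 17) since 10·12 = 120 ≡ 1, so λ ≡ 5.
  x = λ² - 9 - 2 = 25 - 11 ≡ 14; y = λ·(9 - 14) - 0 ≡ 9. → (14, 9)
6G: (14, 9) + (2, 16). λ = (16 - 9)/(2 - 14) ≡ 7/5 mod 17. 5⁻¹ ≡ 7 (mod 17), so λ ≡ 15.
  x = λ² - 14 - 2 = 225 - 16 ≡ 5; y = λ·(14 - 5) - 9 ≡ 7. → (5, 7)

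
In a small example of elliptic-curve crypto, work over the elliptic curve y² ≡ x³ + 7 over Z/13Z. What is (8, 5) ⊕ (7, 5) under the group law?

(11, 8)

(8, 5) + (7, 5). λ = (5 - 5)/(7 - 8) ≡ 0/12 mod 13. 12⁻¹ ≡ 12 (mod 13), so λ ≡ 0.
  x = λ² - 8 - 7 = 0 - 15 ≡ 11; y = λ·(8 - 11) - 5 ≡ 8. → (11, 8)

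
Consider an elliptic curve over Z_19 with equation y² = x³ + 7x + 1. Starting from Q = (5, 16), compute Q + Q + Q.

(2, 2)

Repeated addition: build up to 3Q.
2Q: tangent at (5, 16): λ = (3·5² + 7)/(2·16) ≡ 6/13. 13⁻¹ ≡ 3 (mod 19), so λ ≡ 6·3 ≡ 18.
  x = λ² - 5 - 5 = 324 - 10 ≡ 10; y = λ·(5 - 10) - 16 ≡ 8. → (10, 8)
3Q: (10, 8) + (5, 16). λ = (16 - 8)/(5 - 10) ≡ 8/14 mod 19. 14⁻¹ ≡ 15 (mod 19) since 14·15 = 210 ≡ 1, so λ ≡ 6.
  x = λ² - 10 - 5 = 36 - 15 ≡ 2; y = λ·(10 - 2) - 8 ≡ 2. → (2, 2)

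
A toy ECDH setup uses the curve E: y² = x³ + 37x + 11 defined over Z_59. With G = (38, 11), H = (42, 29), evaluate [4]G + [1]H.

(25, 10)

First 4G:
Double-and-add on 4 = (100)₂. Start with G = (38, 11) for the leading 1-bit.
double: tangent at (38, 11): λ = (3·38² + 37)/(2·11) ≡ 3/22. 22⁻¹ ≡ 51 (mod 59) since 22·51 = 1122 ≡ 1, so λ ≡ 3·51 ≡ 35.
  x = λ² - 38 - 38 = 1225 - 76 ≡ 28; y = λ·(38 - 28) - 11 ≡ 44. → (28, 44)
double: tangent at (28, 44): λ = (3·28² + 37)/(2·44) ≡ 29/29. 29⁻¹ ≡ 57 (mod 59), so λ ≡ 29·57 ≡ 1.
  x = λ² - 28 - 28 = 1 - 56 ≡ 4; y = λ·(28 - 4) - 44 ≡ 39. → (4, 39)
4G = (4, 39).
Finally 4G + H:
(4, 39) + (42, 29). λ = (29 - 39)/(42 - 4) ≡ 49/38 mod 59. 38⁻¹ ≡ 14 (mod 59), so λ ≡ 37.
  x = λ² - 4 - 42 = 1369 - 46 ≡ 25; y = λ·(4 - 25) - 39 ≡ 10. → (25, 10)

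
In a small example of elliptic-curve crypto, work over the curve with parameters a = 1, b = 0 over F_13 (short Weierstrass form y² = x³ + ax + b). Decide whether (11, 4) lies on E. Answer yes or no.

yes

y² = 4² ≡ 3; x³ + 1x + 0 = 1342 ≡ 3 (mod 13). 3 = 3.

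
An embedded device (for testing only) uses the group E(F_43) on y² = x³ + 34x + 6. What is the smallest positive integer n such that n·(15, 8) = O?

2P: tangent at (15, 8): λ = (3·15² + 34)/(2·8) ≡ 21/16. 16⁻¹ ≡ 35 (mod 43), so λ ≡ 21·35 ≡ 4.
  x = λ² - 15 - 15 = 16 - 30 ≡ 29; y = λ·(15 - 29) - 8 ≡ 22. → (29, 22)
3P: (29, 22) + (15, 8). λ = (8 - 22)/(15 - 29) ≡ 29/29 mod 43. 29⁻¹ ≡ 3 (mod 43), so λ ≡ 1.
  x = λ² - 29 - 15 = 1 - 44 ≡ 0; y = λ·(29 - 0) - 22 ≡ 7. → (0, 7)
4P: (0, 7) + (15, 8). λ = (8 - 7)/(15 - 0) ≡ 1/15 mod 43. 15⁻¹ ≡ 23 (mod 43) since 15·23 = 345 ≡ 1, so λ ≡ 23.
  x = λ² - 0 - 15 = 529 - 15 ≡ 41; y = λ·(0 - 41) - 7 ≡ 39. → (41, 39)
5P: (41, 39) + (15, 8). λ = (8 - 39)/(15 - 41) ≡ 12/17 mod 43. 17⁻¹ ≡ 38 (mod 43), so λ ≡ 26.
  x = λ² - 41 - 15 = 676 - 56 ≡ 18; y = λ·(41 - 18) - 39 ≡ 0. → (18, 0)
6P: (18, 0) + (15, 8). λ = (8 - 0)/(15 - 18) ≡ 8/40 mod 43. 40⁻¹ ≡ 14 (mod 43) since 40·14 = 560 ≡ 1, so λ ≡ 26.
  x = λ² - 18 - 15 = 676 - 33 ≡ 41; y = λ·(18 - 41) - 0 ≡ 4. → (41, 4)
7P: (41, 4) + (15, 8). λ = (8 - 4)/(15 - 41) ≡ 4/17 mod 43. 17⁻¹ ≡ 38 (mod 43) since 17·38 = 646 ≡ 1, so λ ≡ 23.
  x = λ² - 41 - 15 = 529 - 56 ≡ 0; y = λ·(41 - 0) - 4 ≡ 36. → (0, 36)
8P: (0, 36) + (15, 8). λ = (8 - 36)/(15 - 0) ≡ 15/15 mod 43. 15⁻¹ ≡ 23 (mod 43) since 15·23 = 345 ≡ 1, so λ ≡ 1.
  x = λ² - 0 - 15 = 1 - 15 ≡ 29; y = λ·(0 - 29) - 36 ≡ 21. → (29, 21)
9P: (29, 21) + (15, 8). λ = (8 - 21)/(15 - 29) ≡ 30/29 mod 43. 29⁻¹ ≡ 3 (mod 43), so λ ≡ 4.
  x = λ² - 29 - 15 = 16 - 44 ≡ 15; y = λ·(29 - 15) - 21 ≡ 35. → (15, 35)
10P: (15, 35) + (15, 8): same x and y₁ ≡ -y₂, so the sum is O.
10P = O, so the order is 10.

10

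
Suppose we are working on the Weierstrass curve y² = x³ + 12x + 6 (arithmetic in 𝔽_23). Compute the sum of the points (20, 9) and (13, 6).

(20, 9) + (13, 6). λ = (6 - 9)/(13 - 20) ≡ 20/16 mod 23. 16⁻¹ ≡ 13 (mod 23) since 16·13 = 208 ≡ 1, so λ ≡ 7.
  x = λ² - 20 - 13 = 49 - 33 ≡ 16; y = λ·(20 - 16) - 9 ≡ 19. → (16, 19)

(16, 19)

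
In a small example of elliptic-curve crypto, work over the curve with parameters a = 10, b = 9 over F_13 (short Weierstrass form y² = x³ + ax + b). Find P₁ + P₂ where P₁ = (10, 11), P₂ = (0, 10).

(6, 5)

(10, 11) + (0, 10). λ = (10 - 11)/(0 - 10) ≡ 12/3 mod 13. 3⁻¹ ≡ 9 (mod 13), so λ ≡ 4.
  x = λ² - 10 - 0 = 16 - 10 ≡ 6; y = λ·(10 - 6) - 11 ≡ 5. → (6, 5)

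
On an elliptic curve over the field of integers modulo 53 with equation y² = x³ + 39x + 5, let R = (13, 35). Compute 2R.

(20, 27)

tangent at (13, 35): λ = (3·13² + 39)/(2·35) ≡ 16/17. 17⁻¹ ≡ 25 (mod 53), so λ ≡ 16·25 ≡ 29.
  x = λ² - 13 - 13 = 841 - 26 ≡ 20; y = λ·(13 - 20) - 35 ≡ 27. → (20, 27)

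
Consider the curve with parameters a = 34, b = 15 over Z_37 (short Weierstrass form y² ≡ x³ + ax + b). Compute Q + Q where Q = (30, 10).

(17, 17)

tangent at (30, 10): λ = (3·30² + 34)/(2·10) ≡ 33/20. 20⁻¹ ≡ 13 (mod 37), so λ ≡ 33·13 ≡ 22.
  x = λ² - 30 - 30 = 484 - 60 ≡ 17; y = λ·(30 - 17) - 10 ≡ 17. → (17, 17)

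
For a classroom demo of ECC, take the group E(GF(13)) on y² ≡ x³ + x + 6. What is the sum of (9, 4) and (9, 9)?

O

The two points share x = 9 and their y-coordinates satisfy 4 + 9 ≡ 0 (mod 13), so they are inverses. Their sum is ∞.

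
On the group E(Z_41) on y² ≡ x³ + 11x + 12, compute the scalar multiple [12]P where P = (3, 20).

O

Double-and-add on 12 = (1100)₂. Start with P = (3, 20) for the leading 1-bit.
double: tangent at (3, 20): λ = (3·3² + 11)/(2·20) ≡ 38/40. 40⁻¹ ≡ 40 (mod 41), so λ ≡ 38·40 ≡ 3.
  x = λ² - 3 - 3 = 9 - 6 ≡ 3; y = λ·(3 - 3) - 20 ≡ 21. → (3, 21)
add P: (3, 21) + (3, 20): same x and y₁ ≡ -y₂, so the sum is O.
double: O + O = O (identity).
double: O + O = O (identity).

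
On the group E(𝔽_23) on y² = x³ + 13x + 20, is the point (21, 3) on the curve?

yes

y² = 3² ≡ 9; x³ + 13x + 20 = 9554 ≡ 9 (mod 23). 9 = 9.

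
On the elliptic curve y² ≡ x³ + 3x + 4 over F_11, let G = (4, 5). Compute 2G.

tangent at (4, 5): λ = (3·4² + 3)/(2·5) ≡ 7/10. 10⁻¹ ≡ 10 (mod 11), so λ ≡ 7·10 ≡ 4.
  x = λ² - 4 - 4 = 16 - 8 ≡ 8; y = λ·(4 - 8) - 5 ≡ 1. → (8, 1)

(8, 1)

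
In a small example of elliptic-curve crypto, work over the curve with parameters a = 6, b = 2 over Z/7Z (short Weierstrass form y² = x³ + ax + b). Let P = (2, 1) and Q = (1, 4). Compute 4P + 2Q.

(1, 4)

First 4P:
Repeated addition: build up to 4P.
2P: tangent at (2, 1): λ = (3·2² + 6)/(2·1) ≡ 4/2. 2⁻¹ ≡ 4 (mod 7) since 2·4 = 8 ≡ 1, so λ ≡ 4·4 ≡ 2.
  x = λ² - 2 - 2 = 4 - 4 ≡ 0; y = λ·(2 - 0) - 1 ≡ 3. → (0, 3)
3P: (0, 3) + (2, 1). λ = (1 - 3)/(2 - 0) ≡ 5/2 mod 7. 2⁻¹ ≡ 4 (mod 7), so λ ≡ 6.
  x = λ² - 0 - 2 = 36 - 2 ≡ 6; y = λ·(0 - 6) - 3 ≡ 3. → (6, 3)
4P: (6, 3) + (2, 1). λ = (1 - 3)/(2 - 6) ≡ 5/3 mod 7. 3⁻¹ ≡ 5 (mod 7) since 3·5 = 15 ≡ 1, so λ ≡ 4.
  x = λ² - 6 - 2 = 16 - 8 ≡ 1; y = λ·(6 - 1) - 3 ≡ 3. → (1, 3)
4P = (1, 3).
Next 2Q:
Repeated addition: build up to 2Q.
2Q: tangent at (1, 4): λ = (3·1² + 6)/(2·4) ≡ 2/1. 1⁻¹ ≡ 1 (mod 7), so λ ≡ 2·1 ≡ 2.
  x = λ² - 1 - 1 = 4 - 2 ≡ 2; y = λ·(1 - 2) - 4 ≡ 1. → (2, 1)
2Q = (2, 1).
Finally 4P + 2Q:
(1, 3) + (2, 1). λ = (1 - 3)/(2 - 1) ≡ 5/1 mod 7. 1⁻¹ ≡ 1 (mod 7), so λ ≡ 5.
  x = λ² - 1 - 2 = 25 - 3 ≡ 1; y = λ·(1 - 1) - 3 ≡ 4. → (1, 4)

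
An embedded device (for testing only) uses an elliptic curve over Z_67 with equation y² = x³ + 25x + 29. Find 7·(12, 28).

Write G = (12, 28).
Double-and-add on 7 = (111)₂. Start with G = (12, 28) for the leading 1-bit.
double: tangent at (12, 28): λ = (3·12² + 25)/(2·28) ≡ 55/56. 56⁻¹ ≡ 6 (mod 67), so λ ≡ 55·6 ≡ 62.
  x = λ² - 12 - 12 = 3844 - 24 ≡ 1; y = λ·(12 - 1) - 28 ≡ 51. → (1, 51)
add G: (1, 51) + (12, 28). λ = (28 - 51)/(12 - 1) ≡ 44/11 mod 67. 11⁻¹ ≡ 61 (mod 67), so λ ≡ 4.
  x = λ² - 1 - 12 = 16 - 13 ≡ 3; y = λ·(1 - 3) - 51 ≡ 8. → (3, 8)
double: tangent at (3, 8): λ = (3·3² + 25)/(2·8) ≡ 52/16. 16⁻¹ ≡ 21 (mod 67), so λ ≡ 52·21 ≡ 20.
  x = λ² - 3 - 3 = 400 - 6 ≡ 59; y = λ·(3 - 59) - 8 ≡ 11. → (59, 11)
add G: (59, 11) + (12, 28). λ = (28 - 11)/(12 - 59) ≡ 17/20 mod 67. 20⁻¹ ≡ 57 (mod 67) since 20·57 = 1140 ≡ 1, so λ ≡ 31.
  x = λ² - 59 - 12 = 961 - 71 ≡ 19; y = λ·(59 - 19) - 11 ≡ 23. → (19, 23)

(19, 23)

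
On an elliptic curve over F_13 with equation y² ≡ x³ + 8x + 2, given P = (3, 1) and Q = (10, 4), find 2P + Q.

(9, 7)

First 2P:
Repeated addition: build up to 2P.
2P: tangent at (3, 1): λ = (3·3² + 8)/(2·1) ≡ 9/2. 2⁻¹ ≡ 7 (mod 13), so λ ≡ 9·7 ≡ 11.
  x = λ² - 3 - 3 = 121 - 6 ≡ 11; y = λ·(3 - 11) - 1 ≡ 2. → (11, 2)
2P = (11, 2).
Finally 2P + Q:
(11, 2) + (10, 4). λ = (4 - 2)/(10 - 11) ≡ 2/12 mod 13. 12⁻¹ ≡ 12 (mod 13), so λ ≡ 11.
  x = λ² - 11 - 10 = 121 - 21 ≡ 9; y = λ·(11 - 9) - 2 ≡ 7. → (9, 7)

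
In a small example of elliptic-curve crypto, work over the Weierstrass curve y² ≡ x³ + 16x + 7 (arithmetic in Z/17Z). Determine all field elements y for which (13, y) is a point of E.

7, 10

x³ + 16x + 7 = 2412 ≡ 15 (mod 17).
Square roots of 15 mod 17: 7 and 10 (since 7² = 49 ≡ 15).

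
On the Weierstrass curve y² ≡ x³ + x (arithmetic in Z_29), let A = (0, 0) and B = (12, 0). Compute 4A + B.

First 4A:
Double-and-add on 4 = (100)₂. Start with A = (0, 0) for the leading 1-bit.
double: (0, 0) + (0, 0): same x and y₁ ≡ -y₂, so the sum is O.
double: O + O = O (identity).
4A = O.
Finally 4A + B:
O + (12, 0) = (12, 0) (identity).

(12, 0)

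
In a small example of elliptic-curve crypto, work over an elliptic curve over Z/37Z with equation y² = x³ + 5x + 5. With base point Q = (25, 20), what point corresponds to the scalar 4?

Double-and-add on 4 = (100)₂. Start with Q = (25, 20) for the leading 1-bit.
double: tangent at (25, 20): λ = (3·25² + 5)/(2·20) ≡ 30/3. 3⁻¹ ≡ 25 (mod 37), so λ ≡ 30·25 ≡ 10.
  x = λ² - 25 - 25 = 100 - 50 ≡ 13; y = λ·(25 - 13) - 20 ≡ 26. → (13, 26)
double: tangent at (13, 26): λ = (3·13² + 5)/(2·26) ≡ 31/15. 15⁻¹ ≡ 5 (mod 37), so λ ≡ 31·5 ≡ 7.
  x = λ² - 13 - 13 = 49 - 26 ≡ 23; y = λ·(13 - 23) - 26 ≡ 15. → (23, 15)

(23, 15)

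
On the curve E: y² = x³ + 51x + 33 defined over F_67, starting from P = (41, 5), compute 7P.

(11, 60)

Repeated addition: build up to 7P.
2P: tangent at (41, 5): λ = (3·41² + 51)/(2·5) ≡ 2/10. 10⁻¹ ≡ 47 (mod 67) since 10·47 = 470 ≡ 1, so λ ≡ 2·47 ≡ 27.
  x = λ² - 41 - 41 = 729 - 82 ≡ 44; y = λ·(41 - 44) - 5 ≡ 48. → (44, 48)
3P: (44, 48) + (41, 5). λ = (5 - 48)/(41 - 44) ≡ 24/64 mod 67. 64⁻¹ ≡ 22 (mod 67) since 64·22 = 1408 ≡ 1, so λ ≡ 59.
  x = λ² - 44 - 41 = 3481 - 85 ≡ 46; y = λ·(44 - 46) - 48 ≡ 35. → (46, 35)
4P: (46, 35) + (41, 5). λ = (5 - 35)/(41 - 46) ≡ 37/62 mod 67. 62⁻¹ ≡ 40 (mod 67), so λ ≡ 6.
  x = λ² - 46 - 41 = 36 - 87 ≡ 16; y = λ·(46 - 16) - 35 ≡ 11. → (16, 11)
5P: (16, 11) + (41, 5). λ = (5 - 11)/(41 - 16) ≡ 61/25 mod 67. 25⁻¹ ≡ 59 (mod 67), so λ ≡ 48.
  x = λ² - 16 - 41 = 2304 - 57 ≡ 36; y = λ·(16 - 36) - 11 ≡ 34. → (36, 34)
6P: (36, 34) + (41, 5). λ = (5 - 34)/(41 - 36) ≡ 38/5 mod 67. 5⁻¹ ≡ 27 (mod 67), so λ ≡ 21.
  x = λ² - 36 - 41 = 441 - 77 ≡ 29; y = λ·(36 - 29) - 34 ≡ 46. → (29, 46)
7P: (29, 46) + (41, 5). λ = (5 - 46)/(41 - 29) ≡ 26/12 mod 67. 12⁻¹ ≡ 28 (mod 67), so λ ≡ 58.
  x = λ² - 29 - 41 = 3364 - 70 ≡ 11; y = λ·(29 - 11) - 46 ≡ 60. → (11, 60)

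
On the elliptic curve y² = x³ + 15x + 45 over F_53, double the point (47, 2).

(40, 41)

tangent at (47, 2): λ = (3·47² + 15)/(2·2) ≡ 17/4. 4⁻¹ ≡ 40 (mod 53) since 4·40 = 160 ≡ 1, so λ ≡ 17·40 ≡ 44.
  x = λ² - 47 - 47 = 1936 - 94 ≡ 40; y = λ·(47 - 40) - 2 ≡ 41. → (40, 41)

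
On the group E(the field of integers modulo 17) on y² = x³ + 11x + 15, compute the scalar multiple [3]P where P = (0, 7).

Repeated addition: build up to 3P.
2P: tangent at (0, 7): λ = (3·0² + 11)/(2·7) ≡ 11/14. 14⁻¹ ≡ 11 (mod 17) since 14·11 = 154 ≡ 1, so λ ≡ 11·11 ≡ 2.
  x = λ² - 0 - 0 = 4 - 0 ≡ 4; y = λ·(0 - 4) - 7 ≡ 2. → (4, 2)
3P: (4, 2) + (0, 7). λ = (7 - 2)/(0 - 4) ≡ 5/13 mod 17. 13⁻¹ ≡ 4 (mod 17), so λ ≡ 3.
  x = λ² - 4 - 0 = 9 - 4 ≡ 5; y = λ·(4 - 5) - 2 ≡ 12. → (5, 12)

(5, 12)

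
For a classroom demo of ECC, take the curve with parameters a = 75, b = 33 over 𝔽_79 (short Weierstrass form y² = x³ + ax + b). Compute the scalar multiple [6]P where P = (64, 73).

(70, 29)

Repeated addition: build up to 6P.
2P: tangent at (64, 73): λ = (3·64² + 75)/(2·73) ≡ 39/67. 67⁻¹ ≡ 46 (mod 79) since 67·46 = 3082 ≡ 1, so λ ≡ 39·46 ≡ 56.
  x = λ² - 64 - 64 = 3136 - 128 ≡ 6; y = λ·(64 - 6) - 73 ≡ 15. → (6, 15)
3P: (6, 15) + (64, 73). λ = (73 - 15)/(64 - 6) ≡ 58/58 mod 79. 58⁻¹ ≡ 15 (mod 79) since 58·15 = 870 ≡ 1, so λ ≡ 1.
  x = λ² - 6 - 64 = 1 - 70 ≡ 10; y = λ·(6 - 10) - 15 ≡ 60. → (10, 60)
4P: (10, 60) + (64, 73). λ = (73 - 60)/(64 - 10) ≡ 13/54 mod 79. 54⁻¹ ≡ 60 (mod 79), so λ ≡ 69.
  x = λ² - 10 - 64 = 4761 - 74 ≡ 26; y = λ·(10 - 26) - 60 ≡ 21. → (26, 21)
5P: (26, 21) + (64, 73). λ = (73 - 21)/(64 - 26) ≡ 52/38 mod 79. 38⁻¹ ≡ 52 (mod 79), so λ ≡ 18.
  x = λ² - 26 - 64 = 324 - 90 ≡ 76; y = λ·(26 - 76) - 21 ≡ 27. → (76, 27)
6P: (76, 27) + (64, 73). λ = (73 - 27)/(64 - 76) ≡ 46/67 mod 79. 67⁻¹ ≡ 46 (mod 79), so λ ≡ 62.
  x = λ² - 76 - 64 = 3844 - 140 ≡ 70; y = λ·(76 - 70) - 27 ≡ 29. → (70, 29)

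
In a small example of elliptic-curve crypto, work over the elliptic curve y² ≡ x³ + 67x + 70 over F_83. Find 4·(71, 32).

Write G = (71, 32).
Double-and-add on 4 = (100)₂. Start with G = (71, 32) for the leading 1-bit.
double: tangent at (71, 32): λ = (3·71² + 67)/(2·32) ≡ 1/64. 64⁻¹ ≡ 48 (mod 83), so λ ≡ 1·48 ≡ 48.
  x = λ² - 71 - 71 = 2304 - 142 ≡ 4; y = λ·(71 - 4) - 32 ≡ 30. → (4, 30)
double: tangent at (4, 30): λ = (3·4² + 67)/(2·30) ≡ 32/60. 60⁻¹ ≡ 18 (mod 83), so λ ≡ 32·18 ≡ 78.
  x = λ² - 4 - 4 = 6084 - 8 ≡ 17; y = λ·(4 - 17) - 30 ≡ 35. → (17, 35)

(17, 35)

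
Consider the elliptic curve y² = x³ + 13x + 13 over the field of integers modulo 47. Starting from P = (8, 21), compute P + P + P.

Repeated addition: build up to 3P.
2P: tangent at (8, 21): λ = (3·8² + 13)/(2·21) ≡ 17/42. 42⁻¹ ≡ 28 (mod 47) since 42·28 = 1176 ≡ 1, so λ ≡ 17·28 ≡ 6.
  x = λ² - 8 - 8 = 36 - 16 ≡ 20; y = λ·(8 - 20) - 21 ≡ 1. → (20, 1)
3P: (20, 1) + (8, 21). λ = (21 - 1)/(8 - 20) ≡ 20/35 mod 47. 35⁻¹ ≡ 43 (mod 47), so λ ≡ 14.
  x = λ² - 20 - 8 = 196 - 28 ≡ 27; y = λ·(20 - 27) - 1 ≡ 42. → (27, 42)

(27, 42)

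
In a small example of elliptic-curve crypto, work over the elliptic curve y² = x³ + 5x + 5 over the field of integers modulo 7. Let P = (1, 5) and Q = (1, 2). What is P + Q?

The two points share x = 1 and their y-coordinates satisfy 5 + 2 ≡ 0 (mod 7), so they are inverses. Their sum is ∞.

O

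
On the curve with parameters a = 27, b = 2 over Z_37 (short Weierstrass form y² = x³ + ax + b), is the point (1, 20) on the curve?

y² = 20² ≡ 30; x³ + 27x + 2 = 30 ≡ 30 (mod 37). 30 = 30.

yes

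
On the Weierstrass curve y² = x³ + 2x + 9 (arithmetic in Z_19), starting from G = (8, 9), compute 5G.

(5, 12)

Repeated addition: build up to 5G.
2G: tangent at (8, 9): λ = (3·8² + 2)/(2·9) ≡ 4/18. 18⁻¹ ≡ 18 (mod 19) since 18·18 = 324 ≡ 1, so λ ≡ 4·18 ≡ 15.
  x = λ² - 8 - 8 = 225 - 16 ≡ 0; y = λ·(8 - 0) - 9 ≡ 16. → (0, 16)
3G: (0, 16) + (8, 9). λ = (9 - 16)/(8 - 0) ≡ 12/8 mod 19. 8⁻¹ ≡ 12 (mod 19) since 8·12 = 96 ≡ 1, so λ ≡ 11.
  x = λ² - 0 - 8 = 121 - 8 ≡ 18; y = λ·(0 - 18) - 16 ≡ 14. → (18, 14)
4G: (18, 14) + (8, 9). λ = (9 - 14)/(8 - 18) ≡ 14/9 mod 19. 9⁻¹ ≡ 17 (mod 19), so λ ≡ 10.
  x = λ² - 18 - 8 = 100 - 26 ≡ 17; y = λ·(18 - 17) - 14 ≡ 15. → (17, 15)
5G: (17, 15) + (8, 9). λ = (9 - 15)/(8 - 17) ≡ 13/10 mod 19. 10⁻¹ ≡ 2 (mod 19), so λ ≡ 7.
  x = λ² - 17 - 8 = 49 - 25 ≡ 5; y = λ·(17 - 5) - 15 ≡ 12. → (5, 12)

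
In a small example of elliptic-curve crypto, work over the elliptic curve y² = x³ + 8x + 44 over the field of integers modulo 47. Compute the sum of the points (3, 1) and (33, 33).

(23, 9)

(3, 1) + (33, 33). λ = (33 - 1)/(33 - 3) ≡ 32/30 mod 47. 30⁻¹ ≡ 11 (mod 47), so λ ≡ 23.
  x = λ² - 3 - 33 = 529 - 36 ≡ 23; y = λ·(3 - 23) - 1 ≡ 9. → (23, 9)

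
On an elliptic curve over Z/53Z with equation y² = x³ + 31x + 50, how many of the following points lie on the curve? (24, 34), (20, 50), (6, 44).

2

(24, 34): 34² ≡ 43, rhs ≡ 43 → on.
(20, 50): 50² ≡ 9, rhs ≡ 31 → off.
(6, 44): 44² ≡ 28, rhs ≡ 28 → on.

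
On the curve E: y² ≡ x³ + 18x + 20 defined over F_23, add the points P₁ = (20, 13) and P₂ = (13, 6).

(20, 13) + (13, 6). λ = (6 - 13)/(13 - 20) ≡ 16/16 mod 23. 16⁻¹ ≡ 13 (mod 23), so λ ≡ 1.
  x = λ² - 20 - 13 = 1 - 33 ≡ 14; y = λ·(20 - 14) - 13 ≡ 16. → (14, 16)

(14, 16)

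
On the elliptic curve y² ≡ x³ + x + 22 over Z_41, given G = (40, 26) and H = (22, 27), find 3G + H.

(35, 13)

First 3G:
Repeated addition: build up to 3G.
2G: tangent at (40, 26): λ = (3·40² + 1)/(2·26) ≡ 4/11. 11⁻¹ ≡ 15 (mod 41), so λ ≡ 4·15 ≡ 19.
  x = λ² - 40 - 40 = 361 - 80 ≡ 35; y = λ·(40 - 35) - 26 ≡ 28. → (35, 28)
3G: (35, 28) + (40, 26). λ = (26 - 28)/(40 - 35) ≡ 39/5 mod 41. 5⁻¹ ≡ 33 (mod 41), so λ ≡ 16.
  x = λ² - 35 - 40 = 256 - 75 ≡ 17; y = λ·(35 - 17) - 28 ≡ 14. → (17, 14)
3G = (17, 14).
Finally 3G + H:
(17, 14) + (22, 27). λ = (27 - 14)/(22 - 17) ≡ 13/5 mod 41. 5⁻¹ ≡ 33 (mod 41), so λ ≡ 19.
  x = λ² - 17 - 22 = 361 - 39 ≡ 35; y = λ·(17 - 35) - 14 ≡ 13. → (35, 13)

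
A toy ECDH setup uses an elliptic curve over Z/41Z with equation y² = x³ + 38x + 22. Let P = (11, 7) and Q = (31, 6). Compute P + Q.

(3, 9)

(11, 7) + (31, 6). λ = (6 - 7)/(31 - 11) ≡ 40/20 mod 41. 20⁻¹ ≡ 39 (mod 41) since 20·39 = 780 ≡ 1, so λ ≡ 2.
  x = λ² - 11 - 31 = 4 - 42 ≡ 3; y = λ·(11 - 3) - 7 ≡ 9. → (3, 9)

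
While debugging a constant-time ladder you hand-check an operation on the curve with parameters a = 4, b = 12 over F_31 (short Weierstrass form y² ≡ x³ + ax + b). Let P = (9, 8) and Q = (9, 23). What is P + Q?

The two points share x = 9 and their y-coordinates satisfy 8 + 23 ≡ 0 (mod 31), so they are inverses. Their sum is O.

O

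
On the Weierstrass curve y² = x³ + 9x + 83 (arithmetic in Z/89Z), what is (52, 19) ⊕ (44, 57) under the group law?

(10, 4)

(52, 19) + (44, 57). λ = (57 - 19)/(44 - 52) ≡ 38/81 mod 89. 81⁻¹ ≡ 11 (mod 89), so λ ≡ 62.
  x = λ² - 52 - 44 = 3844 - 96 ≡ 10; y = λ·(52 - 10) - 19 ≡ 4. → (10, 4)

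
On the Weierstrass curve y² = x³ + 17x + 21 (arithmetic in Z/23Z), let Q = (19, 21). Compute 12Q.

(9, 11)

Double-and-add on 12 = (1100)₂. Start with Q = (19, 21) for the leading 1-bit.
double: tangent at (19, 21): λ = (3·19² + 17)/(2·21) ≡ 19/19. 19⁻¹ ≡ 17 (mod 23) since 19·17 = 323 ≡ 1, so λ ≡ 19·17 ≡ 1.
  x = λ² - 19 - 19 = 1 - 38 ≡ 9; y = λ·(19 - 9) - 21 ≡ 12. → (9, 12)
add Q: (9, 12) + (19, 21). λ = (21 - 12)/(19 - 9) ≡ 9/10 mod 23. 10⁻¹ ≡ 7 (mod 23) since 10·7 = 70 ≡ 1, so λ ≡ 17.
  x = λ² - 9 - 19 = 289 - 28 ≡ 8; y = λ·(9 - 8) - 12 ≡ 5. → (8, 5)
double: tangent at (8, 5): λ = (3·8² + 17)/(2·5) ≡ 2/10. 10⁻¹ ≡ 7 (mod 23) since 10·7 = 70 ≡ 1, so λ ≡ 2·7 ≡ 14.
  x = λ² - 8 - 8 = 196 - 16 ≡ 19; y = λ·(8 - 19) - 5 ≡ 2. → (19, 2)
double: tangent at (19, 2): λ = (3·19² + 17)/(2·2) ≡ 19/4. 4⁻¹ ≡ 6 (mod 23), so λ ≡ 19·6 ≡ 22.
  x = λ² - 19 - 19 = 484 - 38 ≡ 9; y = λ·(19 - 9) - 2 ≡ 11. → (9, 11)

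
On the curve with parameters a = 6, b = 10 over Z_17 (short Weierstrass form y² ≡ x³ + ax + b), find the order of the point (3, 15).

10

2P: tangent at (3, 15): λ = (3·3² + 6)/(2·15) ≡ 16/13. 13⁻¹ ≡ 4 (mod 17) since 13·4 = 52 ≡ 1, so λ ≡ 16·4 ≡ 13.
  x = λ² - 3 - 3 = 169 - 6 ≡ 10; y = λ·(3 - 10) - 15 ≡ 13. → (10, 13)
3P: (10, 13) + (3, 15). λ = (15 - 13)/(3 - 10) ≡ 2/10 mod 17. 10⁻¹ ≡ 12 (mod 17) since 10·12 = 120 ≡ 1, so λ ≡ 7.
  x = λ² - 10 - 3 = 49 - 13 ≡ 2; y = λ·(10 - 2) - 13 ≡ 9. → (2, 9)
4P: (2, 9) + (3, 15). λ = (15 - 9)/(3 - 2) ≡ 6/1 mod 17. 1⁻¹ ≡ 1 (mod 17) since 1·1 = 1 ≡ 1, so λ ≡ 6.
  x = λ² - 2 - 3 = 36 - 5 ≡ 14; y = λ·(2 - 14) - 9 ≡ 4. → (14, 4)
5P: (14, 4) + (3, 15). λ = (15 - 4)/(3 - 14) ≡ 11/6 mod 17. 6⁻¹ ≡ 3 (mod 17), so λ ≡ 16.
  x = λ² - 14 - 3 = 256 - 17 ≡ 1; y = λ·(14 - 1) - 4 ≡ 0. → (1, 0)
6P: (1, 0) + (3, 15). λ = (15 - 0)/(3 - 1) ≡ 15/2 mod 17. 2⁻¹ ≡ 9 (mod 17), so λ ≡ 16.
  x = λ² - 1 - 3 = 256 - 4 ≡ 14; y = λ·(1 - 14) - 0 ≡ 13. → (14, 13)
7P: (14, 13) + (3, 15). λ = (15 - 13)/(3 - 14) ≡ 2/6 mod 17. 6⁻¹ ≡ 3 (mod 17), so λ ≡ 6.
  x = λ² - 14 - 3 = 36 - 17 ≡ 2; y = λ·(14 - 2) - 13 ≡ 8. → (2, 8)
8P: (2, 8) + (3, 15). λ = (15 - 8)/(3 - 2) ≡ 7/1 mod 17. 1⁻¹ ≡ 1 (mod 17) since 1·1 = 1 ≡ 1, so λ ≡ 7.
  x = λ² - 2 - 3 = 49 - 5 ≡ 10; y = λ·(2 - 10) - 8 ≡ 4. → (10, 4)
9P: (10, 4) + (3, 15). λ = (15 - 4)/(3 - 10) ≡ 11/10 mod 17. 10⁻¹ ≡ 12 (mod 17), so λ ≡ 13.
  x = λ² - 10 - 3 = 169 - 13 ≡ 3; y = λ·(10 - 3) - 4 ≡ 2. → (3, 2)
10P: (3, 2) + (3, 15): same x and y₁ ≡ -y₂, so the sum is O.
10P = O, so the order is 10.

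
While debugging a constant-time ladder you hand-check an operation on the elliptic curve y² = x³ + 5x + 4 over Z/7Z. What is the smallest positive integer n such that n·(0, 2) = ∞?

2P: tangent at (0, 2): λ = (3·0² + 5)/(2·2) ≡ 5/4. 4⁻¹ ≡ 2 (mod 7) since 4·2 = 8 ≡ 1, so λ ≡ 5·2 ≡ 3.
  x = λ² - 0 - 0 = 9 - 0 ≡ 2; y = λ·(0 - 2) - 2 ≡ 6. → (2, 6)
3P: (2, 6) + (0, 2). λ = (2 - 6)/(0 - 2) ≡ 3/5 mod 7. 5⁻¹ ≡ 3 (mod 7), so λ ≡ 2.
  x = λ² - 2 - 0 = 4 - 2 ≡ 2; y = λ·(2 - 2) - 6 ≡ 1. → (2, 1)
4P: (2, 1) + (0, 2). λ = (2 - 1)/(0 - 2) ≡ 1/5 mod 7. 5⁻¹ ≡ 3 (mod 7), so λ ≡ 3.
  x = λ² - 2 - 0 = 9 - 2 ≡ 0; y = λ·(2 - 0) - 1 ≡ 5. → (0, 5)
5P: (0, 5) + (0, 2): same x and y₁ ≡ -y₂, so the sum is ∞.
5P = ∞, so the order is 5.

5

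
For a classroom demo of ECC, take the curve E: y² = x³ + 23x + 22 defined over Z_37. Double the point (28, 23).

tangent at (28, 23): λ = (3·28² + 23)/(2·23) ≡ 7/9. 9⁻¹ ≡ 33 (mod 37), so λ ≡ 7·33 ≡ 9.
  x = λ² - 28 - 28 = 81 - 56 ≡ 25; y = λ·(28 - 25) - 23 ≡ 4. → (25, 4)

(25, 4)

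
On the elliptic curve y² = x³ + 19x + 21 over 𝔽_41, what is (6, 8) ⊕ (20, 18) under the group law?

(13, 28)

(6, 8) + (20, 18). λ = (18 - 8)/(20 - 6) ≡ 10/14 mod 41. 14⁻¹ ≡ 3 (mod 41) since 14·3 = 42 ≡ 1, so λ ≡ 30.
  x = λ² - 6 - 20 = 900 - 26 ≡ 13; y = λ·(6 - 13) - 8 ≡ 28. → (13, 28)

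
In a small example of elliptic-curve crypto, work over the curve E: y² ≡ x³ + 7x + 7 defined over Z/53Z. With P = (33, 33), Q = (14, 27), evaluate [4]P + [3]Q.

First 4P:
Double-and-add on 4 = (100)₂. Start with P = (33, 33) for the leading 1-bit.
double: tangent at (33, 33): λ = (3·33² + 7)/(2·33) ≡ 41/13. 13⁻¹ ≡ 49 (mod 53), so λ ≡ 41·49 ≡ 48.
  x = λ² - 33 - 33 = 2304 - 66 ≡ 12; y = λ·(33 - 12) - 33 ≡ 21. → (12, 21)
double: tangent at (12, 21): λ = (3·12² + 7)/(2·21) ≡ 15/42. 42⁻¹ ≡ 24 (mod 53) since 42·24 = 1008 ≡ 1, so λ ≡ 15·24 ≡ 42.
  x = λ² - 12 - 12 = 1764 - 24 ≡ 44; y = λ·(12 - 44) - 21 ≡ 13. → (44, 13)
4P = (44, 13).
Next 3Q:
Repeated addition: build up to 3Q.
2Q: tangent at (14, 27): λ = (3·14² + 7)/(2·27) ≡ 12/1. 1⁻¹ ≡ 1 (mod 53), so λ ≡ 12·1 ≡ 12.
  x = λ² - 14 - 14 = 144 - 28 ≡ 10; y = λ·(14 - 10) - 27 ≡ 21. → (10, 21)
3Q: (10, 21) + (14, 27). λ = (27 - 21)/(14 - 10) ≡ 6/4 mod 53. 4⁻¹ ≡ 40 (mod 53) since 4·40 = 160 ≡ 1, so λ ≡ 28.
  x = λ² - 10 - 14 = 784 - 24 ≡ 18; y = λ·(10 - 18) - 21 ≡ 20. → (18, 20)
3Q = (18, 20).
Finally 4P + 3Q:
(44, 13) + (18, 20). λ = (20 - 13)/(18 - 44) ≡ 7/27 mod 53. 27⁻¹ ≡ 2 (mod 53) since 27·2 = 54 ≡ 1, so λ ≡ 14.
  x = λ² - 44 - 18 = 196 - 62 ≡ 28; y = λ·(44 - 28) - 13 ≡ 52. → (28, 52)

(28, 52)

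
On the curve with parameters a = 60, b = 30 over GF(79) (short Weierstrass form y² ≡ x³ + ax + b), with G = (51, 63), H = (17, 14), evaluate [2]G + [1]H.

(50, 45)

First 2G:
Repeated addition: build up to 2G.
2G: tangent at (51, 63): λ = (3·51² + 60)/(2·63) ≡ 42/47. 47⁻¹ ≡ 37 (mod 79) since 47·37 = 1739 ≡ 1, so λ ≡ 42·37 ≡ 53.
  x = λ² - 51 - 51 = 2809 - 102 ≡ 21; y = λ·(51 - 21) - 63 ≡ 26. → (21, 26)
2G = (21, 26).
Finally 2G + H:
(21, 26) + (17, 14). λ = (14 - 26)/(17 - 21) ≡ 67/75 mod 79. 75⁻¹ ≡ 59 (mod 79) since 75·59 = 4425 ≡ 1, so λ ≡ 3.
  x = λ² - 21 - 17 = 9 - 38 ≡ 50; y = λ·(21 - 50) - 26 ≡ 45. → (50, 45)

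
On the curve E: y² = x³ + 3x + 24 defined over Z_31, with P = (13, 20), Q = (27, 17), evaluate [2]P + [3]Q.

First 2P:
Repeated addition: build up to 2P.
2P: tangent at (13, 20): λ = (3·13² + 3)/(2·20) ≡ 14/9. 9⁻¹ ≡ 7 (mod 31) since 9·7 = 63 ≡ 1, so λ ≡ 14·7 ≡ 5.
  x = λ² - 13 - 13 = 25 - 26 ≡ 30; y = λ·(13 - 30) - 20 ≡ 19. → (30, 19)
2P = (30, 19).
Next 3Q:
Repeated addition: build up to 3Q.
2Q: tangent at (27, 17): λ = (3·27² + 3)/(2·17) ≡ 20/3. 3⁻¹ ≡ 21 (mod 31) since 3·21 = 63 ≡ 1, so λ ≡ 20·21 ≡ 17.
  x = λ² - 27 - 27 = 289 - 54 ≡ 18; y = λ·(27 - 18) - 17 ≡ 12. → (18, 12)
3Q: (18, 12) + (27, 17). λ = (17 - 12)/(27 - 18) ≡ 5/9 mod 31. 9⁻¹ ≡ 7 (mod 31) since 9·7 = 63 ≡ 1, so λ ≡ 4.
  x = λ² - 18 - 27 = 16 - 45 ≡ 2; y = λ·(18 - 2) - 12 ≡ 21. → (2, 21)
3Q = (2, 21).
Finally 2P + 3Q:
(30, 19) + (2, 21). λ = (21 - 19)/(2 - 30) ≡ 2/3 mod 31. 3⁻¹ ≡ 21 (mod 31) since 3·21 = 63 ≡ 1, so λ ≡ 11.
  x = λ² - 30 - 2 = 121 - 32 ≡ 27; y = λ·(30 - 27) - 19 ≡ 14. → (27, 14)

(27, 14)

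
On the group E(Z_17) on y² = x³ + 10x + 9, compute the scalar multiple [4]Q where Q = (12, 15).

Double-and-add on 4 = (100)₂. Start with Q = (12, 15) for the leading 1-bit.
double: tangent at (12, 15): λ = (3·12² + 10)/(2·15) ≡ 0/13. 13⁻¹ ≡ 4 (mod 17) since 13·4 = 52 ≡ 1, so λ ≡ 0·4 ≡ 0.
  x = λ² - 12 - 12 = 0 - 24 ≡ 10; y = λ·(12 - 10) - 15 ≡ 2. → (10, 2)
double: tangent at (10, 2): λ = (3·10² + 10)/(2·2) ≡ 4/4. 4⁻¹ ≡ 13 (mod 17), so λ ≡ 4·13 ≡ 1.
  x = λ² - 10 - 10 = 1 - 20 ≡ 15; y = λ·(10 - 15) - 2 ≡ 10. → (15, 10)

(15, 10)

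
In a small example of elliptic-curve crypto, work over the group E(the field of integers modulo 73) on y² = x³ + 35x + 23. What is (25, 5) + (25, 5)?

tangent at (25, 5): λ = (3·25² + 35)/(2·5) ≡ 12/10. 10⁻¹ ≡ 22 (mod 73), so λ ≡ 12·22 ≡ 45.
  x = λ² - 25 - 25 = 2025 - 50 ≡ 4; y = λ·(25 - 4) - 5 ≡ 64. → (4, 64)

(4, 64)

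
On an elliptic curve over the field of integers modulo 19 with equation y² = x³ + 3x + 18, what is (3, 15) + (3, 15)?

(14, 12)

tangent at (3, 15): λ = (3·3² + 3)/(2·15) ≡ 11/11. 11⁻¹ ≡ 7 (mod 19), so λ ≡ 11·7 ≡ 1.
  x = λ² - 3 - 3 = 1 - 6 ≡ 14; y = λ·(3 - 14) - 15 ≡ 12. → (14, 12)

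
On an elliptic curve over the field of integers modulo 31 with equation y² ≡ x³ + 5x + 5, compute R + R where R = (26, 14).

(15, 13)

tangent at (26, 14): λ = (3·26² + 5)/(2·14) ≡ 18/28. 28⁻¹ ≡ 10 (mod 31), so λ ≡ 18·10 ≡ 25.
  x = λ² - 26 - 26 = 625 - 52 ≡ 15; y = λ·(26 - 15) - 14 ≡ 13. → (15, 13)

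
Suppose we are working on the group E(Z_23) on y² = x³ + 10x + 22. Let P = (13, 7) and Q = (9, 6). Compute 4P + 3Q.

First 4P:
Double-and-add on 4 = (100)₂. Start with P = (13, 7) for the leading 1-bit.
double: tangent at (13, 7): λ = (3·13² + 10)/(2·7) ≡ 11/14. 14⁻¹ ≡ 5 (mod 23), so λ ≡ 11·5 ≡ 9.
  x = λ² - 13 - 13 = 81 - 26 ≡ 9; y = λ·(13 - 9) - 7 ≡ 6. → (9, 6)
double: tangent at (9, 6): λ = (3·9² + 10)/(2·6) ≡ 0/12. 12⁻¹ ≡ 2 (mod 23), so λ ≡ 0·2 ≡ 0.
  x = λ² - 9 - 9 = 0 - 18 ≡ 5; y = λ·(9 - 5) - 6 ≡ 17. → (5, 17)
4P = (5, 17).
Next 3Q:
Repeated addition: build up to 3Q.
2Q: tangent at (9, 6): λ = (3·9² + 10)/(2·6) ≡ 0/12. 12⁻¹ ≡ 2 (mod 23), so λ ≡ 0·2 ≡ 0.
  x = λ² - 9 - 9 = 0 - 18 ≡ 5; y = λ·(9 - 5) - 6 ≡ 17. → (5, 17)
3Q: (5, 17) + (9, 6). λ = (6 - 17)/(9 - 5) ≡ 12/4 mod 23. 4⁻¹ ≡ 6 (mod 23), so λ ≡ 3.
  x = λ² - 5 - 9 = 9 - 14 ≡ 18; y = λ·(5 - 18) - 17 ≡ 13. → (18, 13)
3Q = (18, 13).
Finally 4P + 3Q:
(5, 17) + (18, 13). λ = (13 - 17)/(18 - 5) ≡ 19/13 mod 23. 13⁻¹ ≡ 16 (mod 23) since 13·16 = 208 ≡ 1, so λ ≡ 5.
  x = λ² - 5 - 18 = 25 - 23 ≡ 2; y = λ·(5 - 2) - 17 ≡ 21. → (2, 21)

(2, 21)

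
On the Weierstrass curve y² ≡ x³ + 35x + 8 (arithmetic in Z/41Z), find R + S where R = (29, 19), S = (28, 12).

(29, 19) + (28, 12). λ = (12 - 19)/(28 - 29) ≡ 34/40 mod 41. 40⁻¹ ≡ 40 (mod 41) since 40·40 = 1600 ≡ 1, so λ ≡ 7.
  x = λ² - 29 - 28 = 49 - 57 ≡ 33; y = λ·(29 - 33) - 19 ≡ 35. → (33, 35)

(33, 35)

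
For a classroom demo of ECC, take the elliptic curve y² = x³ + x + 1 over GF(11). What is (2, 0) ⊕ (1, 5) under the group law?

(2, 0) + (1, 5). λ = (5 - 0)/(1 - 2) ≡ 5/10 mod 11. 10⁻¹ ≡ 10 (mod 11), so λ ≡ 6.
  x = λ² - 2 - 1 = 36 - 3 ≡ 0; y = λ·(2 - 0) - 0 ≡ 1. → (0, 1)

(0, 1)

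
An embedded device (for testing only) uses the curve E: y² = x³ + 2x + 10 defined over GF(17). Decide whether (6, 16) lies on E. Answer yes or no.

no

y² = 16² ≡ 1; x³ + 2x + 10 = 238 ≡ 0 (mod 17). 1 ≠ 0.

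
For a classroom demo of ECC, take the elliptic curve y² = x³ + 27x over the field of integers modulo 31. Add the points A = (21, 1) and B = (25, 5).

(21, 1) + (25, 5). λ = (5 - 1)/(25 - 21) ≡ 4/4 mod 31. 4⁻¹ ≡ 8 (mod 31) since 4·8 = 32 ≡ 1, so λ ≡ 1.
  x = λ² - 21 - 25 = 1 - 46 ≡ 17; y = λ·(21 - 17) - 1 ≡ 3. → (17, 3)

(17, 3)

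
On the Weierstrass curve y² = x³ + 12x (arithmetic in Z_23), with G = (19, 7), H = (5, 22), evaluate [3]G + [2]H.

(7, 17)

First 3G:
Repeated addition: build up to 3G.
2G: tangent at (19, 7): λ = (3·19² + 12)/(2·7) ≡ 14/14. 14⁻¹ ≡ 5 (mod 23), so λ ≡ 14·5 ≡ 1.
  x = λ² - 19 - 19 = 1 - 38 ≡ 9; y = λ·(19 - 9) - 7 ≡ 3. → (9, 3)
3G: (9, 3) + (19, 7). λ = (7 - 3)/(19 - 9) ≡ 4/10 mod 23. 10⁻¹ ≡ 7 (mod 23), so λ ≡ 5.
  x = λ² - 9 - 19 = 25 - 28 ≡ 20; y = λ·(9 - 20) - 3 ≡ 11. → (20, 11)
3G = (20, 11).
Next 2H:
Repeated addition: build up to 2H.
2H: tangent at (5, 22): λ = (3·5² + 12)/(2·22) ≡ 18/21. 21⁻¹ ≡ 11 (mod 23), so λ ≡ 18·11 ≡ 14.
  x = λ² - 5 - 5 = 196 - 10 ≡ 2; y = λ·(5 - 2) - 22 ≡ 20. → (2, 20)
2H = (2, 20).
Finally 3G + 2H:
(20, 11) + (2, 20). λ = (20 - 11)/(2 - 20) ≡ 9/5 mod 23. 5⁻¹ ≡ 14 (mod 23), so λ ≡ 11.
  x = λ² - 20 - 2 = 121 - 22 ≡ 7; y = λ·(20 - 7) - 11 ≡ 17. → (7, 17)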